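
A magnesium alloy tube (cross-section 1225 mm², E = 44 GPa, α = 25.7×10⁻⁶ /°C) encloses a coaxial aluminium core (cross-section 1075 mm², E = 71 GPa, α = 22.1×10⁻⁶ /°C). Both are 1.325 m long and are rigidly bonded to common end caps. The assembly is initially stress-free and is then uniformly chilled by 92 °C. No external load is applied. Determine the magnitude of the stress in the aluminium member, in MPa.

σ ≈ 9.73 MPa (compressive)

The magnesium alloy has the larger α, so on cooling it would change length more than the aluminium if both were free. The rigid plates force a common final length, so the magnesium alloy is put into tension and the aluminium into compression, with equal and opposite forces P (no external load).
Setting the final lengths equal and cancelling L: (α₁ − α₂)ΔT = P/(A₁E₁) + P/(A₂E₂).
|α₁ − α₂|·ΔT = 3.6×10⁻⁶ × 92 = 0.0003312.
1/(A₁E₁) + 1/(A₂E₂) = 1/(1225×44×10³) + 1/(1075×71×10³) = 3.165×10⁻⁸ N⁻¹.
P = 0.0003312 / 3.165×10⁻⁸ = 10460 N = 10.46 kN.
σ_{aluminium} = P/A₂ = 10460/1075 = 9.733 MPa, compressive.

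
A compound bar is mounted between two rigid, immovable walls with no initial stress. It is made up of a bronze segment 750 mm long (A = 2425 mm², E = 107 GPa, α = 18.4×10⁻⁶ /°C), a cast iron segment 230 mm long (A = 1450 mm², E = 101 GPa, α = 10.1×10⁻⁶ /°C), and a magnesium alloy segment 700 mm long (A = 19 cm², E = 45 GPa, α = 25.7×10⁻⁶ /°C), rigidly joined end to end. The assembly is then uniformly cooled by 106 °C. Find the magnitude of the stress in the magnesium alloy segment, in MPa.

With the walls removed the bar would change length by δ_free = Σ αᵢΔT Lᵢ = 18.4×10⁻⁶×106×750 + 10.1×10⁻⁶×106×230 + 25.7×10⁻⁶×106×700 = 3.616 mm.
The walls prevent any net length change, so an axial force P (same in every segment) develops. Compatibility: P · Σ Lᵢ/(AᵢEᵢ) = δ_free.
Σ Lᵢ/(AᵢEᵢ) = 750/(2425×107×10³) + 230/(1450×101×10³) + 700/(1900×45×10³) = 1.265×10⁻⁵ mm/N.
P = 3.616 / 1.265×10⁻⁵ = 285900 N = 285.9 kN, tensile.
σ_{magnesium alloy} = P / A = 285900 / 1900 = 150.5 MPa.

σ ≈ 150 MPa (tensile)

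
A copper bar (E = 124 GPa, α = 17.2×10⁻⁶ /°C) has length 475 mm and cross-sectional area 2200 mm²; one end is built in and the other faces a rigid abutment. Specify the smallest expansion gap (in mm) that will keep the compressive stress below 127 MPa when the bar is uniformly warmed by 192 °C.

g ≈ 1.08 mm

Free expansion if unrestrained: δ_free = αΔT L = 17.2×10⁻⁶ × 192 × 475 = 1.569 mm.
At the allowable stress the elastic shortening the wall may impose is σL/E = 127 × 475 / (124×10³) = 0.4865 mm.
The gap must absorb the remainder: g_min = 1.569 − 0.4865 = 1.082 mm.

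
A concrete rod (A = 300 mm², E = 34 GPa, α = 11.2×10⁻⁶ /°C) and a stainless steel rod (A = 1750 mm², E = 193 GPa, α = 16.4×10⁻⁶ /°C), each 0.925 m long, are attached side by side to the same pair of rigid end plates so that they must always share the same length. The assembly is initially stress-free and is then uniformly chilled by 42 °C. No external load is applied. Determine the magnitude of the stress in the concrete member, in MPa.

Equilibrium of a rigid end plate with no external load gives equal and opposite internal forces ±P in the two members. Since α_{stainless steel} > α_{concrete}, cooling drives the stainless steel into tension and the concrete into compression.
Compatibility of the two members (thermal + elastic change equal): (α₁ − α₂)ΔT = P·[1/(A₁E₁) + 1/(A₂E₂)].
|α₁ − α₂|·ΔT = 5.2×10⁻⁶ × 42 = 0.0002184.
1/(A₁E₁) + 1/(A₂E₂) = 1/(300×34×10³) + 1/(1750×193×10³) = 1.01×10⁻⁷ N⁻¹.
P = 0.0002184 / 1.01×10⁻⁷ = 2162 N = 2.162 kN.
σ_{concrete} = P/A₁ = 2162/300 = 7.208 MPa, compressive.

σ ≈ 7.21 MPa (compressive)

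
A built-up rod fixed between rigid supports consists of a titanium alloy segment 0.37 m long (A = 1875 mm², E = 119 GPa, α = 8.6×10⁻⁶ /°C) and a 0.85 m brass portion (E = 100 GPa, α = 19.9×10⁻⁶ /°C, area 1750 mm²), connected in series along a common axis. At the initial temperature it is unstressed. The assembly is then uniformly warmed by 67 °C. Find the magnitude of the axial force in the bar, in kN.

P ≈ 207 kN (compressive)

Free thermal expansion of the whole bar: Σ αᵢΔT Lᵢ = 8.6×10⁻⁶×67×370 + 19.9×10⁻⁶×67×850 = 1.346 mm.
Since the ends are fixed, an axial force P builds up, equal in every segment, with P · Σ Lᵢ/(AᵢEᵢ) = δ_free.
The series flexibility is Σ Lᵢ/(AᵢEᵢ) = 370/(1875×119×10³) + 850/(1750×100×10³) = 6.515×10⁻⁶ mm/N.
So P = 1.346 / 6.515×10⁻⁶ = 206.7 kN, compressive.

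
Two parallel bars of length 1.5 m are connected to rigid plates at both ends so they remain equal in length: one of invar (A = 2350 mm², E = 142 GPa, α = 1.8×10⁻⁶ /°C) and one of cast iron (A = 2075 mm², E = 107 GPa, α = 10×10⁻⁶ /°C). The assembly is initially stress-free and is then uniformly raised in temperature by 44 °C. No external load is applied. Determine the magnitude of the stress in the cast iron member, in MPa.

σ ≈ 23.2 MPa (compressive)

Both members must finish at the same length. With the larger α, the cast iron tends to over-expand; the plates restrain it, putting the cast iron in compression and the invar in tension. With no external load the two internal forces are equal and opposite, magnitude P.
Equating the net (thermal + elastic) strains gives |α₁ − α₂|·ΔT = P·[1/(A₁E₁) + 1/(A₂E₂)].
|α₁ − α₂|·ΔT = 8.2×10⁻⁶ × 44 = 0.0003608.
1/(A₁E₁) + 1/(A₂E₂) = 1/(2350×142×10³) + 1/(2075×107×10³) = 7.501×10⁻⁹ N⁻¹.
So P = 0.0003608 / 7.501×10⁻⁹ = 48.1 kN.
σ_{cast iron} = P/A₂ = 48100/2075 = 23.18 MPa, compressive.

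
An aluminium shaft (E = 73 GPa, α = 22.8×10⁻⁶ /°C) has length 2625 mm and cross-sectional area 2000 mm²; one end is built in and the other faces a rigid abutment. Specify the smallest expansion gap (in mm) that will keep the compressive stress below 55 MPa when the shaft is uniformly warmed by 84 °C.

g ≈ 3.05 mm

With no wall the shaft would lengthen by αΔT L = 22.8×10⁻⁶ × 84 × 2625 = 5.027 mm.
A stress of 55 MPa corresponds to the wall pushing the shaft back by σL/E = 55×2625/(73×10³) = 1.978 mm.
So the gap has to take up the difference, g_min = δ_free − σL/E = 5.027 − 1.978 = 3.05 mm.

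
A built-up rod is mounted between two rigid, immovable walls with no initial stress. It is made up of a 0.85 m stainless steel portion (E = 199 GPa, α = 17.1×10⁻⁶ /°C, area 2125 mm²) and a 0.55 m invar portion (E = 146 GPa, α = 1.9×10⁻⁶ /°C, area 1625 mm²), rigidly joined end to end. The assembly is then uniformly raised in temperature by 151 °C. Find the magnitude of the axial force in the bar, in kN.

With the walls removed the bar would change length by δ_free = Σ αᵢΔT Lᵢ = 17.1×10⁻⁶×151×850 + 1.9×10⁻⁶×151×550 = 2.353 mm.
The walls prevent any net length change, so an axial force P (same in every segment) develops. Compatibility: P · Σ Lᵢ/(AᵢEᵢ) = δ_free.
Σ Lᵢ/(AᵢEᵢ) = 850/(2125×199×10³) + 550/(1625×146×10³) = 4.328×10⁻⁶ mm/N.
P = 2.353 / 4.328×10⁻⁶ = 543500 N = 543.5 kN, compressive.

P ≈ 544 kN (compressive)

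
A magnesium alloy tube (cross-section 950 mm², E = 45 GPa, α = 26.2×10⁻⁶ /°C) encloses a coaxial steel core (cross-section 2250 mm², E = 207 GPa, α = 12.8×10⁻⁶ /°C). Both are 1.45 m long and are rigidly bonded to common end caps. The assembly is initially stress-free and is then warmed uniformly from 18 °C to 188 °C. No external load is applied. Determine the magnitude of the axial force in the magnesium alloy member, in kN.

The magnesium alloy has the larger α, so on heating it would change length more than the steel if both were free. The rigid plates force a common final length, so the magnesium alloy is put into compression and the steel into tension, with equal and opposite forces P (no external load).
Equating the net (thermal + elastic) strains gives |α₁ − α₂|·ΔT = P·[1/(A₁E₁) + 1/(A₂E₂)].
|α₁ − α₂|·ΔT = 13.4×10⁻⁶ × 170 = 0.002278.
1/(A₁E₁) + 1/(A₂E₂) = 1/(950×45×10³) + 1/(2250×207×10³) = 2.554×10⁻⁸ N⁻¹.
P = 0.002278 / 2.554×10⁻⁸ = 89200 N = 89.2 kN.

P ≈ 89.2 kN (compressive in the magnesium alloy)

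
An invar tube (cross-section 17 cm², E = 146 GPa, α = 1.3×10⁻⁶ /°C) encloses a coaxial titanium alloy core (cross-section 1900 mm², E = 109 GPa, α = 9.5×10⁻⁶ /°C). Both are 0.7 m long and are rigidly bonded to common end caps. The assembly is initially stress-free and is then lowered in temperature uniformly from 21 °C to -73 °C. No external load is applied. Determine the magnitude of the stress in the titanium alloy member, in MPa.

Equilibrium of a rigid end plate with no external load gives equal and opposite internal forces ±P in the two members. Since α_{titanium alloy} > α_{invar}, cooling drives the titanium alloy into tension and the invar into compression.
Equating the net (thermal + elastic) strains gives |α₁ − α₂|·ΔT = P·[1/(A₁E₁) + 1/(A₂E₂)].
|α₁ − α₂|·ΔT = 8.2×10⁻⁶ × 94 = 0.0007708.
1/(A₁E₁) + 1/(A₂E₂) = 1/(1700×146×10³) + 1/(1900×109×10³) = 8.858×10⁻⁹ N⁻¹.
So P = 0.0007708 / 8.858×10⁻⁹ = 87.02 kN.
σ_{titanium alloy} = P/A₂ = 87020/1900 = 45.8 MPa, tensile.

σ ≈ 45.8 MPa (tensile)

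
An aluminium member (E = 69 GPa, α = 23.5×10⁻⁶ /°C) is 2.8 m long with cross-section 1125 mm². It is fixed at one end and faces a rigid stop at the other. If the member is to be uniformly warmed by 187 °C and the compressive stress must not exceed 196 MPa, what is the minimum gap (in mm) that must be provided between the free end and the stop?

g ≈ 4.35 mm

With no wall the member would lengthen by αΔT L = 23.5×10⁻⁶ × 187 × 2800 = 12.3 mm.
A stress of 196 MPa corresponds to the wall pushing the member back by σL/E = 196×2800/(69×10³) = 7.954 mm.
So the gap has to take up the difference, g_min = δ_free − σL/E = 12.3 − 7.954 = 4.351 mm.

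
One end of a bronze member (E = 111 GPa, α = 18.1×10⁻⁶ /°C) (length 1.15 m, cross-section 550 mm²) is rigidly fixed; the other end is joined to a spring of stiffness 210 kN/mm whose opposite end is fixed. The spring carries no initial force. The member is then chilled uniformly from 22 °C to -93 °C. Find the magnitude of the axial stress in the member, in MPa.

If the spring were absent the member would shorten by αΔT L = 18.1×10⁻⁶ × 115 × 1150 = 2.394 mm.
Let P be the tensile force in the spring. The member extends elastically by PL/(AE) and the spring stretches by P/k; together these equal δ_free.
So P = δ_free / [L/(AE) + 1/k] = 2.394 / [ 1150/(550×111×10³) + 1/(210×10³) ].
P = 2.394 / 2.36×10⁻⁵ = 101400 N.
σ = P/A = 101400/550 = 184.4 MPa.

σ ≈ 184 MPa (tensile)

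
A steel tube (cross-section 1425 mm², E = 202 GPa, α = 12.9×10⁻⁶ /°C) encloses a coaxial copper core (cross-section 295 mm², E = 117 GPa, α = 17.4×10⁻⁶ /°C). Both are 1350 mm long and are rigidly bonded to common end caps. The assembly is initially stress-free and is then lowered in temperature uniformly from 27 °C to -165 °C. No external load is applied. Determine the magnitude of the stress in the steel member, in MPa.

Both members must finish at the same length. With the larger α, the copper tends to over-contract; the plates restrain it, putting the copper in tension and the steel in compression. With no external load the two internal forces are equal and opposite, magnitude P.
Equating the net (thermal + elastic) strains gives |α₁ − α₂|·ΔT = P·[1/(A₁E₁) + 1/(A₂E₂)].
|α₁ − α₂|·ΔT = 4.5×10⁻⁶ × 192 = 0.000864.
1/(A₁E₁) + 1/(A₂E₂) = 1/(1425×202×10³) + 1/(295×117×10³) = 3.245×10⁻⁸ N⁻¹.
So P = 0.000864 / 3.245×10⁻⁸ = 26.63 kN.
σ_{steel} = P/A₁ = 26630/1425 = 18.69 MPa, compressive.

σ ≈ 18.7 MPa (compressive)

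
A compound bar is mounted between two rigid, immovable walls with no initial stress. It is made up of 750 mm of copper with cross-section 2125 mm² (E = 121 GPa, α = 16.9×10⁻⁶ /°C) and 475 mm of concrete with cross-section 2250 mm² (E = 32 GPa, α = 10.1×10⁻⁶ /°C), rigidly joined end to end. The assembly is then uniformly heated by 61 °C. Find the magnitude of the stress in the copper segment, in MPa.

If the supports were absent, the total length change would be Σ αᵢΔT Lᵢ = 16.9×10⁻⁶×61×750 + 10.1×10⁻⁶×61×475 = 1.066 mm.
The rigid supports impose zero overall length change; the single axial force P common to all segments must satisfy P Σ Lᵢ/(AᵢEᵢ) = δ_free.
Σ Lᵢ/(AᵢEᵢ) = 750/(2125×121×10³) + 475/(2250×32×10³) = 9.514×10⁻⁶ mm/N.
So P = 1.066 / 9.514×10⁻⁶ = 112 kN, compressive.
σ_{copper} = P / A = 112000 / 2125 = 52.72 MPa.

σ ≈ 52.7 MPa (compressive)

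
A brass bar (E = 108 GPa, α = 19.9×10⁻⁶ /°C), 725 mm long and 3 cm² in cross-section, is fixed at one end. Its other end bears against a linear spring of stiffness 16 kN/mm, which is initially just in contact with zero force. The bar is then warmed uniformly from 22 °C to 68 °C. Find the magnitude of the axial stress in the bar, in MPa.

If the spring were absent the bar would lengthen by αΔT L = 19.9×10⁻⁶ × 46 × 725 = 0.6637 mm.
With a force P in the spring, the elastic change of the bar is PL/(AE) and that of the spring is P/k; compatibility requires their sum to equal δ_free.
P [ L/(AE) + 1/k ] = δ_free → P [ 725/(300×108×10³) + 1/(16×10³) ] = 0.6637.
P = 0.6637 / 8.488×10⁻⁵ = 7819 N.
σ = P/A = 7819/300 = 26.06 MPa.

σ ≈ 26.1 MPa (compressive)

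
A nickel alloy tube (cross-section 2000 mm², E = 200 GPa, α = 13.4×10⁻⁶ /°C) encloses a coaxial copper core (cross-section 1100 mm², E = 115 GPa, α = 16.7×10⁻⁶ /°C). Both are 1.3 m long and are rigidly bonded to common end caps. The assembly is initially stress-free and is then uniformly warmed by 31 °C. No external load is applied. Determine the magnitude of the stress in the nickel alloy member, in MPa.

σ ≈ 4.92 MPa (tensile)

Equilibrium of a rigid end plate with no external load gives equal and opposite internal forces ±P in the two members. Since α_{copper} > α_{nickel alloy}, heating drives the copper into compression and the nickel alloy into tension.
Compatibility of the two members (thermal + elastic change equal): (α₁ − α₂)ΔT = P·[1/(A₁E₁) + 1/(A₂E₂)].
|α₁ − α₂|·ΔT = 3.3×10⁻⁶ × 31 = 0.0001023.
1/(A₁E₁) + 1/(A₂E₂) = 1/(2000×200×10³) + 1/(1100×115×10³) = 1.041×10⁻⁸ N⁻¹.
P = 0.0001023 / 1.041×10⁻⁸ = 9832 N = 9.832 kN.
σ_{nickel alloy} = P/A₁ = 9832/2000 = 4.916 MPa, tensile.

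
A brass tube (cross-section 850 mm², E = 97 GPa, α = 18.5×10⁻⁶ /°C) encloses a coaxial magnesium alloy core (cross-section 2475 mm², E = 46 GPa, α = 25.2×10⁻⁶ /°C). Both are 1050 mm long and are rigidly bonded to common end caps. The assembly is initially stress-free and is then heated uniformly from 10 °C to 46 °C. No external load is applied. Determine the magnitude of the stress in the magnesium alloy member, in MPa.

Equilibrium of a rigid end plate with no external load gives equal and opposite internal forces ±P in the two members. Since α_{magnesium alloy} > α_{brass}, heating drives the magnesium alloy into compression and the brass into tension.
Equating the net (thermal + elastic) strains gives |α₁ − α₂|·ΔT = P·[1/(A₁E₁) + 1/(A₂E₂)].
|α₁ − α₂|·ΔT = 6.7×10⁻⁶ × 36 = 0.0002412.
1/(A₁E₁) + 1/(A₂E₂) = 1/(850×97×10³) + 1/(2475×46×10³) = 2.091×10⁻⁸ N⁻¹.
P = 0.0002412 / 2.091×10⁻⁸ = 11530 N = 11.53 kN.
σ_{magnesium alloy} = P/A₂ = 11530/2475 = 4.66 MPa, compressive.

σ ≈ 4.66 MPa (compressive)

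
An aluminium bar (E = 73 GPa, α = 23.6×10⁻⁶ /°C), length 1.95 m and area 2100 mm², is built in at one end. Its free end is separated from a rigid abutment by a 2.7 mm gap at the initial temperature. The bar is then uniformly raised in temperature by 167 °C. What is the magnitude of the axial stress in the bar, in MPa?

σ ≈ 187 MPa (compressive)

Free thermal elongation = αΔT L = 23.6×10⁻⁶ × 167 × 1950 = 7.685 mm.
After closing the 2.7 mm clearance, 7.685 − 2.7 = 4.985 mm of expansion remains to be suppressed by the wall.
That suppressed elongation corresponds to σ = E·Δ/L = 73×10³ × 4.985/1950 = 186.6 MPa.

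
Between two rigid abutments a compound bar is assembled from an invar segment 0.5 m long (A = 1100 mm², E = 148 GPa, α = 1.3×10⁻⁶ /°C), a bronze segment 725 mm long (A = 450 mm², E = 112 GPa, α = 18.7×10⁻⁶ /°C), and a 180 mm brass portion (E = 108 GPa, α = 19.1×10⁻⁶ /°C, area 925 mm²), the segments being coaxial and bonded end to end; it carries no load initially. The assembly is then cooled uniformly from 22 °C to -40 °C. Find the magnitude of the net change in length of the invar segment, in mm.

|ΔL| ≈ 0.134 mm

Free thermal contraction of the whole bar: Σ αᵢΔT Lᵢ = 1.3×10⁻⁶×62×500 + 18.7×10⁻⁶×62×725 + 19.1×10⁻⁶×62×180 = 1.094 mm.
The walls prevent any net length change, so an axial force P (same in every segment) develops. Compatibility: P · Σ Lᵢ/(AᵢEᵢ) = δ_free.
The series flexibility is Σ Lᵢ/(AᵢEᵢ) = 500/(1100×148×10³) + 725/(450×112×10³) + 180/(925×108×10³) = 1.926×10⁻⁵ mm/N.
P = 1.094 / 1.926×10⁻⁵ = 56810 N = 56.81 kN, tensile.
For the invar segment, free thermal change = 1.3×10⁻⁶×62×500 = 0.0403 mm and elastic change from P = 56810×500/(1100×148×10³) = 0.1745 mm; these oppose, so the net change is 0.134 mm (segment lengthens).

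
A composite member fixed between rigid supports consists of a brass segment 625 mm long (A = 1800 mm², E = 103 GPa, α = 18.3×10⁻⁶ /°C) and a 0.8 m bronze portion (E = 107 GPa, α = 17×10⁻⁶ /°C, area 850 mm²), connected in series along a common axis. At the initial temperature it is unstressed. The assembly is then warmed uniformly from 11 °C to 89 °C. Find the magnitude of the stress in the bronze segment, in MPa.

Free thermal expansion of the whole bar: Σ αᵢΔT Lᵢ = 18.3×10⁻⁶×78×625 + 17×10⁻⁶×78×800 = 1.953 mm.
Since the ends are fixed, an axial force P builds up, equal in every segment, with P · Σ Lᵢ/(AᵢEᵢ) = δ_free.
Σ Lᵢ/(AᵢEᵢ) = 625/(1800×103×10³) + 800/(850×107×10³) = 1.217×10⁻⁵ mm/N.
So P = 1.953 / 1.217×10⁻⁵ = 160.5 kN, compressive.
σ_{bronze} = P / A = 160500 / 850 = 188.8 MPa.

σ ≈ 189 MPa (compressive)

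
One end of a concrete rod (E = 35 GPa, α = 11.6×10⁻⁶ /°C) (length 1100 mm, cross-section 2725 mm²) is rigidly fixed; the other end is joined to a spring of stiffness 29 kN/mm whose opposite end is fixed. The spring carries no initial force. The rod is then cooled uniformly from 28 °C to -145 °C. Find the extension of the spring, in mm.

δ ≈ 1.65 mm

Free thermal contraction: δ_free = αΔT L = 11.6×10⁻⁶ × 173 × 1100 = 2.207 mm.
Let P be the tensile force in the spring. The rod extends elastically by PL/(AE) and the spring stretches by P/k; together these equal δ_free.
So P = δ_free / [L/(AE) + 1/k] = 2.207 / [ 1100/(2725×35×10³) + 1/(29×10³) ].
P = 2.207 / 4.602×10⁻⁵ = 47970 N.
Spring extension = P/k = 47970/(29×10³) = 1.654 mm.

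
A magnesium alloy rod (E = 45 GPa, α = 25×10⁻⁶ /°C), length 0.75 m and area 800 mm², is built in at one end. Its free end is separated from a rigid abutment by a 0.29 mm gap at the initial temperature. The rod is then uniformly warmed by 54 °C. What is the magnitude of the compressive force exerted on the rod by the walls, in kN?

Unrestrained expansion: δ_free = αΔT L = 25×10⁻⁶ × 54 × 750 = 1.012 mm.
After closing the 0.29 mm clearance, 1.012 − 0.29 = 0.7225 mm of expansion remains to be suppressed by the wall.
So σ = E(δ_free − g)/L = 45×10³ × 0.7225/750 = 43.35 MPa.
Force on the wall = σA = 43.35 × 800 mm² = 34.68 kN.

P ≈ 34.7 kN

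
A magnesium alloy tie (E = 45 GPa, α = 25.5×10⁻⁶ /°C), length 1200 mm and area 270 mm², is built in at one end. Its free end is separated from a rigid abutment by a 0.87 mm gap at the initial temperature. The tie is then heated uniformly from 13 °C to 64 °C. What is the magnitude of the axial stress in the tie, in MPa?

σ ≈ 25.9 MPa (compressive)

If the wall were absent the tie would grow by αΔT L = 25.5×10⁻⁶ × 51 × 1200 = 1.561 mm.
This exceeds the 0.87 mm gap, so the wall pushes back. The portion of expansion that must be recovered elastically is δ_free − gap = 1.561 − 0.87 = 0.6906 mm.
That suppressed elongation corresponds to σ = E·Δ/L = 45×10³ × 0.6906/1200 = 25.9 MPa.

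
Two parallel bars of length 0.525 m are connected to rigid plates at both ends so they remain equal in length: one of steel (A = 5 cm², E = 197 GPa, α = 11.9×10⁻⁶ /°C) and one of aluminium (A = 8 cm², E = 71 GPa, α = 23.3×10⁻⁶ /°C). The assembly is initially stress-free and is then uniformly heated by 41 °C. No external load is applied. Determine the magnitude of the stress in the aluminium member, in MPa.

σ ≈ 21 MPa (compressive)

Both members must finish at the same length. With the larger α, the aluminium tends to over-expand; the plates restrain it, putting the aluminium in compression and the steel in tension. With no external load the two internal forces are equal and opposite, magnitude P.
Setting the final lengths equal and cancelling L: (α₁ − α₂)ΔT = P/(A₁E₁) + P/(A₂E₂).
|α₁ − α₂|·ΔT = 11.4×10⁻⁶ × 41 = 0.0004674.
1/(A₁E₁) + 1/(A₂E₂) = 1/(500×197×10³) + 1/(800×71×10³) = 2.776×10⁻⁸ N⁻¹.
So P = 0.0004674 / 2.776×10⁻⁸ = 16.84 kN.
σ_{aluminium} = P/A₂ = 16840/800 = 21.05 MPa, compressive.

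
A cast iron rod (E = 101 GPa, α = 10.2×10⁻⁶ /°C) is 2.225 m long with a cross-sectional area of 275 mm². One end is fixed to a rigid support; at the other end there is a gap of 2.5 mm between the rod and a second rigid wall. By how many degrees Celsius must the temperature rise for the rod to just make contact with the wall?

The gap closes when αΔT L = 2.5 mm, since the rod is still unstressed at that instant.
So ΔT = g/(αL) = 2.5/(10.2×10⁻⁶ × 2225) = 110.2 °C.

ΔT ≈ 110 °C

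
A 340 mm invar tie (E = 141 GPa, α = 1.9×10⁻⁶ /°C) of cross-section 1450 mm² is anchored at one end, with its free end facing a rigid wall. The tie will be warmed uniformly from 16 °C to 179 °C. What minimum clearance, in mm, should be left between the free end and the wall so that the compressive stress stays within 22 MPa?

With no wall the tie would lengthen by αΔT L = 1.9×10⁻⁶ × 163 × 340 = 0.1053 mm.
At the allowable stress the elastic shortening the wall may impose is σL/E = 22 × 340 / (141×10³) = 0.05305 mm.
The gap must absorb the remainder: g_min = 0.1053 − 0.05305 = 0.05225 mm.

g ≈ 0.0522 mm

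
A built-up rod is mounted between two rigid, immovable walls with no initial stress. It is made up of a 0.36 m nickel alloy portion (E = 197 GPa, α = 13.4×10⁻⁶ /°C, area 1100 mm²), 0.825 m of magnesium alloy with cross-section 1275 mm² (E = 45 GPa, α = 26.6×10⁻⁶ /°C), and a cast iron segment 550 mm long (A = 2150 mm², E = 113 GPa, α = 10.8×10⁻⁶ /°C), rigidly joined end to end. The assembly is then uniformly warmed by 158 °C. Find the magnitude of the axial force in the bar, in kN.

Free thermal expansion of the whole bar: Σ αᵢΔT Lᵢ = 13.4×10⁻⁶×158×360 + 26.6×10⁻⁶×158×825 + 10.8×10⁻⁶×158×550 = 5.168 mm.
The rigid supports impose zero overall length change; the single axial force P common to all segments must satisfy P Σ Lᵢ/(AᵢEᵢ) = δ_free.
The series flexibility is Σ Lᵢ/(AᵢEᵢ) = 360/(1100×197×10³) + 825/(1275×45×10³) + 550/(2150×113×10³) = 1.83×10⁻⁵ mm/N.
P = 5.168 / 1.83×10⁻⁵ = 282300 N = 282.3 kN, compressive.

P ≈ 282 kN (compressive)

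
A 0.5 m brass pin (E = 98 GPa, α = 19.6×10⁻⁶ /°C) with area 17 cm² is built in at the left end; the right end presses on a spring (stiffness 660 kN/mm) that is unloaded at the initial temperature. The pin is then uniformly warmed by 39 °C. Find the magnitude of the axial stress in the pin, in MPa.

σ ≈ 49.8 MPa (compressive)

Free thermal expansion: δ_free = αΔT L = 19.6×10⁻⁶ × 39 × 500 = 0.3822 mm.
With a force P in the spring, the elastic change of the pin is PL/(AE) and that of the spring is P/k; compatibility requires their sum to equal δ_free.
P [ L/(AE) + 1/k ] = δ_free → P [ 500/(1700×98×10³) + 1/(660×10³) ] = 0.3822.
P = 0.3822 / 4.516×10⁻⁶ = 84630 N.
σ = P/A = 84630/1700 = 49.78 MPa.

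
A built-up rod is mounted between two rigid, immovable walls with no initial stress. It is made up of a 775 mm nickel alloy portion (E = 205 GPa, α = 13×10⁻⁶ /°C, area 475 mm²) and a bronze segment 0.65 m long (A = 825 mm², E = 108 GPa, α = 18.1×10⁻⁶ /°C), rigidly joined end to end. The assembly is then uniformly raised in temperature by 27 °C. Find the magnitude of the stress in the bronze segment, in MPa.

With the walls removed the bar would change length by δ_free = Σ αᵢΔT Lᵢ = 13×10⁻⁶×27×775 + 18.1×10⁻⁶×27×650 = 0.5897 mm.
The rigid supports impose zero overall length change; the single axial force P common to all segments must satisfy P Σ Lᵢ/(AᵢEᵢ) = δ_free.
The series flexibility is Σ Lᵢ/(AᵢEᵢ) = 775/(475×205×10³) + 650/(825×108×10³) = 1.525×10⁻⁵ mm/N.
Hence P = δ_free / Σ(L/AE) = 0.5897/1.525×10⁻⁵ = 38.66 kN (compressive).
σ_{bronze} = P / A = 38660 / 825 = 46.86 MPa.

σ ≈ 46.9 MPa (compressive)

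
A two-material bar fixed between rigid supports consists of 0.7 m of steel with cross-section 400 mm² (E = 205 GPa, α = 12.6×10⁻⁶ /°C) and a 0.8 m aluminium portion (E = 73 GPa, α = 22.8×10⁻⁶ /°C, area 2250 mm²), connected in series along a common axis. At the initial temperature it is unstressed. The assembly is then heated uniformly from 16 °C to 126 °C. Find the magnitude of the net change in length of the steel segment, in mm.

Free thermal expansion of the whole bar: Σ αᵢΔT Lᵢ = 12.6×10⁻⁶×110×700 + 22.8×10⁻⁶×110×800 = 2.977 mm.
Since the ends are fixed, an axial force P builds up, equal in every segment, with P · Σ Lᵢ/(AᵢEᵢ) = δ_free.
The series flexibility is Σ Lᵢ/(AᵢEᵢ) = 700/(400×205×10³) + 800/(2250×73×10³) = 1.341×10⁻⁵ mm/N.
Hence P = δ_free / Σ(L/AE) = 2.977/1.341×10⁻⁵ = 222 kN (compressive).
For the steel segment, free thermal change = 12.6×10⁻⁶×110×700 = 0.9702 mm and elastic change from P = 222000×700/(400×205×10³) = 1.895 mm; these oppose, so the net change is 0.925 mm (segment shortens).

|ΔL| ≈ 0.925 mm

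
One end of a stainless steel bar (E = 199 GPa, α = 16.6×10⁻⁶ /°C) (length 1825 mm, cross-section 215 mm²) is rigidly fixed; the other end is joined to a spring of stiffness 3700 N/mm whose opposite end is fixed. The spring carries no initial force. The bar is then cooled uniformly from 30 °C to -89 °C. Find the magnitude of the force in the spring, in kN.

The unrestrained thermal change is αΔT L = 16.6×10⁻⁶ × 119 × 1825 = 3.605 mm.
Let P be the tensile force in the spring. The bar extends elastically by PL/(AE) and the spring stretches by P/k; together these equal δ_free.
P [ L/(AE) + 1/k ] = δ_free → P [ 1825/(215×199×10³) + 1/(3700) ] = 3.605.
P = 3.605 / 0.0003129 = 11520 N.

P ≈ 11.5 kN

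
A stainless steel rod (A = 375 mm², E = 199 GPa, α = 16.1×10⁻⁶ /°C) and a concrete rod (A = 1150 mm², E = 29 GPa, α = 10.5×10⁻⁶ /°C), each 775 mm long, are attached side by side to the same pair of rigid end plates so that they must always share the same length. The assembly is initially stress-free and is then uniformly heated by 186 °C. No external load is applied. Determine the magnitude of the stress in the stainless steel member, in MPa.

Both members must finish at the same length. With the larger α, the stainless steel tends to over-expand; the plates restrain it, putting the stainless steel in compression and the concrete in tension. With no external load the two internal forces are equal and opposite, magnitude P.
Compatibility of the two members (thermal + elastic change equal): (α₁ − α₂)ΔT = P·[1/(A₁E₁) + 1/(A₂E₂)].
|α₁ − α₂|·ΔT = 5.6×10⁻⁶ × 186 = 0.001042.
1/(A₁E₁) + 1/(A₂E₂) = 1/(375×199×10³) + 1/(1150×29×10³) = 4.339×10⁻⁸ N⁻¹.
So P = 0.001042 / 4.339×10⁻⁸ = 24.01 kN.
σ_{stainless steel} = P/A₁ = 24010/375 = 64.02 MPa, compressive.

σ ≈ 64 MPa (compressive)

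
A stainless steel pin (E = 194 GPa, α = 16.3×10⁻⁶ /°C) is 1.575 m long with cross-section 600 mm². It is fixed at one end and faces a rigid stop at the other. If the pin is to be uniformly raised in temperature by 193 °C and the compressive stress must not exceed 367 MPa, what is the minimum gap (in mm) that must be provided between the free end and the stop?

g ≈ 1.98 mm

Free expansion if unrestrained: δ_free = αΔT L = 16.3×10⁻⁶ × 193 × 1575 = 4.955 mm.
A stress of 367 MPa corresponds to the wall pushing the pin back by σL/E = 367×1575/(194×10³) = 2.98 mm.
So the gap has to take up the difference, g_min = δ_free − σL/E = 4.955 − 2.98 = 1.975 mm.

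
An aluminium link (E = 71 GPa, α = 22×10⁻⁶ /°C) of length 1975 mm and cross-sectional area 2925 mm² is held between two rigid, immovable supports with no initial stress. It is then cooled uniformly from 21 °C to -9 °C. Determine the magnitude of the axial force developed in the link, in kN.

P ≈ 137 kN (tensile)

With zero net strain, σ = E·αΔT = 71 GPa × 22×10⁻⁶ × 30 = 46.86 MPa.
Then P = σA = 46.86 × 2925 mm² = 137.1 kN, tensile.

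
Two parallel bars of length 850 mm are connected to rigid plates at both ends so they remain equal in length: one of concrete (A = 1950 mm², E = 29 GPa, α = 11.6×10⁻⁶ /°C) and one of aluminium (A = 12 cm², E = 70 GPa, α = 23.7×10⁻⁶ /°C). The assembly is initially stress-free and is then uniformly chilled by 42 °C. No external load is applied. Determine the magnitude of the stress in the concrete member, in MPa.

σ ≈ 8.81 MPa (compressive)

Equilibrium of a rigid end plate with no external load gives equal and opposite internal forces ±P in the two members. Since α_{aluminium} > α_{concrete}, cooling drives the aluminium into tension and the concrete into compression.
Compatibility of the two members (thermal + elastic change equal): (α₁ − α₂)ΔT = P·[1/(A₁E₁) + 1/(A₂E₂)].
|α₁ − α₂|·ΔT = 12.1×10⁻⁶ × 42 = 0.0005082.
1/(A₁E₁) + 1/(A₂E₂) = 1/(1950×29×10³) + 1/(1200×70×10³) = 2.959×10⁻⁸ N⁻¹.
So P = 0.0005082 / 2.959×10⁻⁸ = 17.18 kN.
σ_{concrete} = P/A₁ = 17180/1950 = 8.808 MPa, compressive.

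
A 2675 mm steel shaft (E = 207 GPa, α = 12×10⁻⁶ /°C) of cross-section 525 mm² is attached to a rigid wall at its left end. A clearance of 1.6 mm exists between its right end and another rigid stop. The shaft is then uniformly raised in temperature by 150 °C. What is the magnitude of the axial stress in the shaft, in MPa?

σ ≈ 249 MPa (compressive)

Unrestrained expansion: δ_free = αΔT L = 12×10⁻⁶ × 150 × 2675 = 4.815 mm.
The gap closes (δ_free > 1.6 mm) and the wall then resists a further 4.815 − 1.6 = 3.215 mm of expansion.
So σ = E(δ_free − g)/L = 207×10³ × 3.215/2675 = 248.8 MPa.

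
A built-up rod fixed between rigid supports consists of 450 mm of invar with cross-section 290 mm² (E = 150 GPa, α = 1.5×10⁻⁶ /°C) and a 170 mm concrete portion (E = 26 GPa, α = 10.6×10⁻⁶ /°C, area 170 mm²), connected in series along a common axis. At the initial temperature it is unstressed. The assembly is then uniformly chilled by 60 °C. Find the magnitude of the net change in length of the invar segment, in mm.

With the walls removed the bar would change length by δ_free = Σ αᵢΔT Lᵢ = 1.5×10⁻⁶×60×450 + 10.6×10⁻⁶×60×170 = 0.1486 mm.
The walls prevent any net length change, so an axial force P (same in every segment) develops. Compatibility: P · Σ Lᵢ/(AᵢEᵢ) = δ_free.
Σ Lᵢ/(AᵢEᵢ) = 450/(290×150×10³) + 170/(170×26×10³) = 4.881×10⁻⁵ mm/N.
P = 0.1486 / 4.881×10⁻⁵ = 3045 N = 3.045 kN, tensile.
For the invar segment, free thermal change = 1.5×10⁻⁶×60×450 = 0.0405 mm and elastic change from P = 3045×450/(290×150×10³) = 0.0315 mm; these oppose, so the net change is 0.009 mm (segment shortens).

|ΔL| ≈ 0.009 mm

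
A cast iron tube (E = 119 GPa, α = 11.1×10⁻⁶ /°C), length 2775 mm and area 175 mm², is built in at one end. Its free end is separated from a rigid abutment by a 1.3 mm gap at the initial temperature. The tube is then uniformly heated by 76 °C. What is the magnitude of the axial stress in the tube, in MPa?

If the wall were absent the tube would grow by αΔT L = 11.1×10⁻⁶ × 76 × 2775 = 2.341 mm.
This exceeds the 1.3 mm gap, so the wall pushes back. The portion of expansion that must be recovered elastically is δ_free − gap = 2.341 − 1.3 = 1.041 mm.
Compatibility: PL/(AE) = 1.041 mm, so σ = P/A = E × (1.041/2775) = 44.64 MPa.

σ ≈ 44.6 MPa (compressive)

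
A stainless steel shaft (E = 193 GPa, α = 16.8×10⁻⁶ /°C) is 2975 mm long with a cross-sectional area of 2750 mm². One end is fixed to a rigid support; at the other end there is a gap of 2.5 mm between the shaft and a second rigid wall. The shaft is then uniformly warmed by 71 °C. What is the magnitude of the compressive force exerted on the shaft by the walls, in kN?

P ≈ 187 kN

Free thermal elongation = αΔT L = 16.8×10⁻⁶ × 71 × 2975 = 3.549 mm.
After closing the 2.5 mm clearance, 3.549 − 2.5 = 1.049 mm of expansion remains to be suppressed by the wall.
That suppressed elongation corresponds to σ = E·Δ/L = 193×10³ × 1.049/2975 = 68.03 MPa.
P = σA = 68.03 × 2750 = 187.1 kN.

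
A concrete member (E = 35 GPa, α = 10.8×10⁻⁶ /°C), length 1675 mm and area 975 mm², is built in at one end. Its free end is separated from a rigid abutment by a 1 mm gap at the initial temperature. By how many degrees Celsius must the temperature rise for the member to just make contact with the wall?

ΔT ≈ 55.3 °C

Contact occurs when the free expansion equals the gap: αΔT L = 1 mm.
So ΔT = g/(αL) = 1/(10.8×10⁻⁶ × 1675) = 55.28 °C.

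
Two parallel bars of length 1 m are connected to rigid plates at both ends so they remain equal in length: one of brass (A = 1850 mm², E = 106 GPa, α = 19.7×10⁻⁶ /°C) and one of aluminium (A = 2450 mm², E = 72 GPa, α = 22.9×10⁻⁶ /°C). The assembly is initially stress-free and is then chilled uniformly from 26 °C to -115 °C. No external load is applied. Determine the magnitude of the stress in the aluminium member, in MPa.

σ ≈ 17.1 MPa (tensile)

Equilibrium of a rigid end plate with no external load gives equal and opposite internal forces ±P in the two members. Since α_{aluminium} > α_{brass}, cooling drives the aluminium into tension and the brass into compression.
Setting the final lengths equal and cancelling L: (α₁ − α₂)ΔT = P/(A₁E₁) + P/(A₂E₂).
|α₁ − α₂|·ΔT = 3.2×10⁻⁶ × 141 = 0.0004512.
1/(A₁E₁) + 1/(A₂E₂) = 1/(1850×106×10³) + 1/(2450×72×10³) = 1.077×10⁻⁸ N⁻¹.
P = 0.0004512 / 1.077×10⁻⁸ = 41900 N = 41.9 kN.
σ_{aluminium} = P/A₂ = 41900/2450 = 17.1 MPa, tensile.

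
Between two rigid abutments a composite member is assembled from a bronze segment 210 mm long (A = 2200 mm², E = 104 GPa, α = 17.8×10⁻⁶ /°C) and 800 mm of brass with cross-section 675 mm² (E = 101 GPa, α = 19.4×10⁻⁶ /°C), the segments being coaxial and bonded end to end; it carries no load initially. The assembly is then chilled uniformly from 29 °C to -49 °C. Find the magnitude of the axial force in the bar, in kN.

Free thermal contraction of the whole bar: Σ αᵢΔT Lᵢ = 17.8×10⁻⁶×78×210 + 19.4×10⁻⁶×78×800 = 1.502 mm.
The walls prevent any net length change, so an axial force P (same in every segment) develops. Compatibility: P · Σ Lᵢ/(AᵢEᵢ) = δ_free.
The series flexibility is Σ Lᵢ/(AᵢEᵢ) = 210/(2200×104×10³) + 800/(675×101×10³) = 1.265×10⁻⁵ mm/N.
Hence P = δ_free / Σ(L/AE) = 1.502/1.265×10⁻⁵ = 118.7 kN (tensile).

P ≈ 119 kN (tensile)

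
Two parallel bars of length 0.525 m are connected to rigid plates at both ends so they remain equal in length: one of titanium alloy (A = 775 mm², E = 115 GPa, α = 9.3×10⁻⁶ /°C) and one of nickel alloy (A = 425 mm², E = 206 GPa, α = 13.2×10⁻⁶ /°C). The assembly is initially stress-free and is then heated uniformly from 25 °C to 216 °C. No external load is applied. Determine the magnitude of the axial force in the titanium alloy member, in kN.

P ≈ 32.9 kN (tensile in the titanium alloy)

Both members must finish at the same length. With the larger α, the nickel alloy tends to over-expand; the plates restrain it, putting the nickel alloy in compression and the titanium alloy in tension. With no external load the two internal forces are equal and opposite, magnitude P.
Setting the final lengths equal and cancelling L: (α₁ − α₂)ΔT = P/(A₁E₁) + P/(A₂E₂).
|α₁ − α₂|·ΔT = 3.9×10⁻⁶ × 191 = 0.0007449.
1/(A₁E₁) + 1/(A₂E₂) = 1/(775×115×10³) + 1/(425×206×10³) = 2.264×10⁻⁸ N⁻¹.
So P = 0.0007449 / 2.264×10⁻⁸ = 32.9 kN.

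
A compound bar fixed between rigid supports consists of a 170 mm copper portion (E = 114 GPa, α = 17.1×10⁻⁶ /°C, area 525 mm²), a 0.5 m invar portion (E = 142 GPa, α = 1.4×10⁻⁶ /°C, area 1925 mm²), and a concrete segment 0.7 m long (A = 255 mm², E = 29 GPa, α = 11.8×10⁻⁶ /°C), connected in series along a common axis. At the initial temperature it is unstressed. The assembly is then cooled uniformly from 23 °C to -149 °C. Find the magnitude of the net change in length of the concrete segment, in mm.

|ΔL| ≈ 0.524 mm

If the supports were absent, the total length change would be Σ αᵢΔT Lᵢ = 17.1×10⁻⁶×172×170 + 1.4×10⁻⁶×172×500 + 11.8×10⁻⁶×172×700 = 2.041 mm.
Since the ends are fixed, an axial force P builds up, equal in every segment, with P · Σ Lᵢ/(AᵢEᵢ) = δ_free.
Σ Lᵢ/(AᵢEᵢ) = 170/(525×114×10³) + 500/(1925×142×10³) + 700/(255×29×10³) = 9.933×10⁻⁵ mm/N.
P = 2.041 / 9.933×10⁻⁵ = 20550 N = 20.55 kN, tensile.
For the concrete segment, free thermal change = 11.8×10⁻⁶×172×700 = 1.421 mm and elastic change from P = 20550×700/(255×29×10³) = 1.945 mm; these oppose, so the net change is 0.524 mm (segment lengthens).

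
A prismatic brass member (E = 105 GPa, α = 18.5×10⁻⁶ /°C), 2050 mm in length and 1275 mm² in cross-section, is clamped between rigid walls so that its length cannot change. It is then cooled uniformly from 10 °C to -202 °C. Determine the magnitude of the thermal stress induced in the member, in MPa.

σ ≈ 412 MPa (tensile)

Because both ends are immovable the net strain is zero, and the suppressed thermal strain is αΔT = 18.5×10⁻⁶ × 212 = 3922×10⁻⁶.
The stress required to suppress this strain is σ = Eε = 105×10³ × 3922×10⁻⁶ = 411.8 MPa, tensile since the member is trying to contract.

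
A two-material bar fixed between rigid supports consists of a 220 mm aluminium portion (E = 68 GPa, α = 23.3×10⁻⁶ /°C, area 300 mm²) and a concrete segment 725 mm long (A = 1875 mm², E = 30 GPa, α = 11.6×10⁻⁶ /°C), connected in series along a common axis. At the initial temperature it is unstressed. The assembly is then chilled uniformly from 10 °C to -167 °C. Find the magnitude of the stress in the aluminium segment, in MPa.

σ ≈ 337 MPa (tensile)

With the walls removed the bar would change length by δ_free = Σ αᵢΔT Lᵢ = 23.3×10⁻⁶×177×220 + 11.6×10⁻⁶×177×725 = 2.396 mm.
The rigid supports impose zero overall length change; the single axial force P common to all segments must satisfy P Σ Lᵢ/(AᵢEᵢ) = δ_free.
Σ Lᵢ/(AᵢEᵢ) = 220/(300×68×10³) + 725/(1875×30×10³) = 2.367×10⁻⁵ mm/N.
So P = 2.396 / 2.367×10⁻⁵ = 101.2 kN, tensile.
σ_{aluminium} = P / A = 101200 / 300 = 337.4 MPa.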